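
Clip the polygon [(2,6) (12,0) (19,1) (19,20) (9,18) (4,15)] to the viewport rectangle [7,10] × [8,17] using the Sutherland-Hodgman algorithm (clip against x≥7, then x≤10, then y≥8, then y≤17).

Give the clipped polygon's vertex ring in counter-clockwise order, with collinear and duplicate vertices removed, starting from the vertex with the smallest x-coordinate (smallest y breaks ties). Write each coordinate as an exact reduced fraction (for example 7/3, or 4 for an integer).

Clipped polygon: [(7,8) (10,8) (10,17) (22/3,17) (7,84/5)]

1. After x ≥ 7: [(7,3) (12,0) (19,1) (19,20) (9,18) (7,84/5)]
2. After x ≤ 10: [(7,3) (10,6/5) (10,91/5) (9,18) (7,84/5)]
3. After y ≥ 8: [(7,8) (10,8) (10,91/5) (9,18) (7,84/5)]
4. After y ≤ 17: [(7,8) (10,8) (10,17) (22/3,17) (7,84/5)]
5. Canonical ring: [(7,8) (10,8) (10,17) (22/3,17) (7,84/5)]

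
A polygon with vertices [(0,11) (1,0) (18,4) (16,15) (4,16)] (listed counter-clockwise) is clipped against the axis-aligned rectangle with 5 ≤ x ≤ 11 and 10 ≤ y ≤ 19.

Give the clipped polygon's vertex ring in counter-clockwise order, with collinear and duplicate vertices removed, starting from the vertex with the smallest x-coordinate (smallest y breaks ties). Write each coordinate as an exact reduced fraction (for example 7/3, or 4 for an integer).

Clipped polygon: [(5,10) (11,10) (11,185/12) (5,191/12)]

1. After x ≥ 5: [(5,16/17) (18,4) (16,15) (5,191/12)]
2. After x ≤ 11: [(5,16/17) (11,40/17) (11,185/12) (5,191/12)]
3. After y ≥ 10: [(5,10) (11,10) (11,185/12) (5,191/12)]
4. After y ≤ 19: [(5,10) (11,10) (11,185/12) (5,191/12)]
5. Canonical ring: [(5,10) (11,10) (11,185/12) (5,191/12)]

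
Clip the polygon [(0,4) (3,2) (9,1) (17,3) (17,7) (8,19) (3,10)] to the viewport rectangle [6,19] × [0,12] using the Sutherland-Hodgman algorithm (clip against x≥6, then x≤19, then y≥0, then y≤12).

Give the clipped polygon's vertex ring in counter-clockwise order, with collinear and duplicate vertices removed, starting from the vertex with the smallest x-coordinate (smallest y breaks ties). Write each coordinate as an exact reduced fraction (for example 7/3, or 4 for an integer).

1. After x ≥ 6: [(6,3/2) (9,1) (17,3) (17,7) (8,19) (6,77/5)]
2. After x ≤ 19: [(6,3/2) (9,1) (17,3) (17,7) (8,19) (6,77/5)]
3. After y ≥ 0: [(6,3/2) (9,1) (17,3) (17,7) (8,19) (6,77/5)]
4. After y ≤ 12: [(6,12) (6,3/2) (9,1) (17,3) (17,7) (53/4,12)]
5. Canonical ring: [(6,3/2) (9,1) (17,3) (17,7) (53/4,12) (6,12)]

Clipped polygon: [(6,3/2) (9,1) (17,3) (17,7) (53/4,12) (6,12)]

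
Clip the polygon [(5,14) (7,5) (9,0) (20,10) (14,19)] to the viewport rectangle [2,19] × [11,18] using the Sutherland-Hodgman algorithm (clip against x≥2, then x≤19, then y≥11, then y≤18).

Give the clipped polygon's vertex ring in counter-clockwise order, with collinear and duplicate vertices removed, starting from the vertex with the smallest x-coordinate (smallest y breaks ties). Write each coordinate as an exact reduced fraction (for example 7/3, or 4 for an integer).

Clipped polygon: [(5,14) (17/3,11) (19,11) (19,23/2) (44/3,18) (61/5,18)]

1. After x ≥ 2: [(5,14) (7,5) (9,0) (20,10) (14,19)]
2. After x ≤ 19: [(5,14) (7,5) (9,0) (19,100/11) (19,23/2) (14,19)]
3. After y ≥ 11: [(5,14) (17/3,11) (19,11) (19,23/2) (14,19)]
4. After y ≤ 18: [(61/5,18) (5,14) (17/3,11) (19,11) (19,23/2) (44/3,18)]
5. Canonical ring: [(5,14) (17/3,11) (19,11) (19,23/2) (44/3,18) (61/5,18)]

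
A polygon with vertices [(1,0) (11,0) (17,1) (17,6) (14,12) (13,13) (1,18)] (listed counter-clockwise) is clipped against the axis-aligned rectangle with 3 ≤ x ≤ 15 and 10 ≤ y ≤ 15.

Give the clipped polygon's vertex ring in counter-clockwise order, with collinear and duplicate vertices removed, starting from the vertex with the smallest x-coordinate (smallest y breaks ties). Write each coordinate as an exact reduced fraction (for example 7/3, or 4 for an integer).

1. After x ≥ 3: [(3,0) (11,0) (17,1) (17,6) (14,12) (13,13) (3,103/6)]
2. After x ≤ 15: [(3,0) (11,0) (15,2/3) (15,10) (14,12) (13,13) (3,103/6)]
3. After y ≥ 10: [(3,10) (15,10) (15,10) (14,12) (13,13) (3,103/6)]
4. After y ≤ 15: [(3,15) (3,10) (15,10) (15,10) (14,12) (13,13) (41/5,15)]
5. Canonical ring: [(3,10) (15,10) (14,12) (13,13) (41/5,15) (3,15)]

Clipped polygon: [(3,10) (15,10) (14,12) (13,13) (41/5,15) (3,15)]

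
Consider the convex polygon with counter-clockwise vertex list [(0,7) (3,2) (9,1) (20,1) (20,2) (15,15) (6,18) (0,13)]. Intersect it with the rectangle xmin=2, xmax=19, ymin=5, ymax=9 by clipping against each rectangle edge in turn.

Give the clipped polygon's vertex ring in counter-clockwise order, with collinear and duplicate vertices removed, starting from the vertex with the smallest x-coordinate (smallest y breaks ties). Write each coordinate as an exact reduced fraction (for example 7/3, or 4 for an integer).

Clipped polygon: [(2,5) (245/13,5) (225/13,9) (2,9)]

1. After x ≥ 2: [(2,11/3) (3,2) (9,1) (20,1) (20,2) (15,15) (6,18) (2,44/3)]
2. After x ≤ 19: [(2,11/3) (3,2) (9,1) (19,1) (19,23/5) (15,15) (6,18) (2,44/3)]
3. After y ≥ 5: [(2,5) (245/13,5) (15,15) (6,18) (2,44/3)]
4. After y ≤ 9: [(2,9) (2,5) (245/13,5) (225/13,9)]
5. Canonical ring: [(2,5) (245/13,5) (225/13,9) (2,9)]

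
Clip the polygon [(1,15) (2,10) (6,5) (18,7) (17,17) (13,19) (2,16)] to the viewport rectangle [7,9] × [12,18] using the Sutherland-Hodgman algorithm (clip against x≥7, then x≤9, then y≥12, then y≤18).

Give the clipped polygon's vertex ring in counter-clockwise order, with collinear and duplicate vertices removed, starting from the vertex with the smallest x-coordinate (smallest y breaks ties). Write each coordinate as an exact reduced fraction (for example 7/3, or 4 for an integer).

1. After x ≥ 7: [(7,31/6) (18,7) (17,17) (13,19) (7,191/11)]
2. After x ≤ 9: [(7,31/6) (9,11/2) (9,197/11) (7,191/11)]
3. After y ≥ 12: [(7,12) (9,12) (9,197/11) (7,191/11)]
4. After y ≤ 18: [(7,12) (9,12) (9,197/11) (7,191/11)]
5. Canonical ring: [(7,12) (9,12) (9,197/11) (7,191/11)]

Clipped polygon: [(7,12) (9,12) (9,197/11) (7,191/11)]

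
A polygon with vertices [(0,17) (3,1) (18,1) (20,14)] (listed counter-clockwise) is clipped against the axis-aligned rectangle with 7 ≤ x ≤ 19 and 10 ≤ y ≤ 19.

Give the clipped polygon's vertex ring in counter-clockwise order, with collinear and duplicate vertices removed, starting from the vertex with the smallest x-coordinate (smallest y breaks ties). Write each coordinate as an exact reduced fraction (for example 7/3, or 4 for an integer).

1. After x ≥ 7: [(7,319/20) (7,1) (18,1) (20,14)]
2. After x ≤ 19: [(19,283/20) (7,319/20) (7,1) (18,1) (19,15/2)]
3. After y ≥ 10: [(19,10) (19,283/20) (7,319/20) (7,10)]
4. After y ≤ 19: [(19,10) (19,283/20) (7,319/20) (7,10)]
5. Canonical ring: [(7,10) (19,10) (19,283/20) (7,319/20)]

Clipped polygon: [(7,10) (19,10) (19,283/20) (7,319/20)]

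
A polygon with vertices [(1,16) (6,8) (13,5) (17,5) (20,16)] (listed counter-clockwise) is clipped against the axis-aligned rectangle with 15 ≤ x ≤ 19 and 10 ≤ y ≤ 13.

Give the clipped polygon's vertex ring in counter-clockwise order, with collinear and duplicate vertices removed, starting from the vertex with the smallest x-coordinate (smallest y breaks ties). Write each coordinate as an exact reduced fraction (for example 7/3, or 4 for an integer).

Clipped polygon: [(15,10) (202/11,10) (19,37/3) (19,13) (15,13)]

1. After x ≥ 15: [(15,16) (15,5) (17,5) (20,16)]
2. After x ≤ 19: [(19,16) (15,16) (15,5) (17,5) (19,37/3)]
3. After y ≥ 10: [(19,16) (15,16) (15,10) (202/11,10) (19,37/3)]
4. After y ≤ 13: [(19,13) (15,13) (15,10) (202/11,10) (19,37/3)]
5. Canonical ring: [(15,10) (202/11,10) (19,37/3) (19,13) (15,13)]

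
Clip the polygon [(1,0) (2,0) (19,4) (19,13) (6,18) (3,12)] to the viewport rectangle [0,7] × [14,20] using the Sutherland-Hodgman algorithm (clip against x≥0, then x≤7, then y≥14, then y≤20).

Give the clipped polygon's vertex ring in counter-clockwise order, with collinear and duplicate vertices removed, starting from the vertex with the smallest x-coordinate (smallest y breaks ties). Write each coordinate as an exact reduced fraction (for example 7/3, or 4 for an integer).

1. After x ≥ 0: [(1,0) (2,0) (19,4) (19,13) (6,18) (3,12)]
2. After x ≤ 7: [(1,0) (2,0) (7,20/17) (7,229/13) (6,18) (3,12)]
3. After y ≥ 14: [(7,14) (7,229/13) (6,18) (4,14)]
4. After y ≤ 20: [(7,14) (7,229/13) (6,18) (4,14)]
5. Canonical ring: [(4,14) (7,14) (7,229/13) (6,18)]

Clipped polygon: [(4,14) (7,14) (7,229/13) (6,18)]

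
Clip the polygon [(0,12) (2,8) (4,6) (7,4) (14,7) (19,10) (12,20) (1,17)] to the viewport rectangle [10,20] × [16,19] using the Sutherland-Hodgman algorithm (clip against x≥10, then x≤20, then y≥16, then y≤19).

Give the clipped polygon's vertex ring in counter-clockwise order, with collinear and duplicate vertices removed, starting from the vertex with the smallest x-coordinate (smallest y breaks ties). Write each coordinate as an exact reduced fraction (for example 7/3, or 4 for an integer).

1. After x ≥ 10: [(10,37/7) (14,7) (19,10) (12,20) (10,214/11)]
2. After x ≤ 20: [(10,37/7) (14,7) (19,10) (12,20) (10,214/11)]
3. After y ≥ 16: [(10,16) (74/5,16) (12,20) (10,214/11)]
4. After y ≤ 19: [(10,19) (10,16) (74/5,16) (127/10,19)]
5. Canonical ring: [(10,16) (74/5,16) (127/10,19) (10,19)]

Clipped polygon: [(10,16) (74/5,16) (127/10,19) (10,19)]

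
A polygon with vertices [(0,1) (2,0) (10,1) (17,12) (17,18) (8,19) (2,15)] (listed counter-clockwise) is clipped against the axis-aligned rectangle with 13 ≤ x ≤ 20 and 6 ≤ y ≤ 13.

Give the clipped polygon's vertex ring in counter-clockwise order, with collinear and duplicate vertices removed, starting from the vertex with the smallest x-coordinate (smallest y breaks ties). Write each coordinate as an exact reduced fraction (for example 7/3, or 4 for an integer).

Clipped polygon: [(13,6) (145/11,6) (17,12) (17,13) (13,13)]

1. After x ≥ 13: [(13,40/7) (17,12) (17,18) (13,166/9)]
2. After x ≤ 20: [(13,40/7) (17,12) (17,18) (13,166/9)]
3. After y ≥ 6: [(13,6) (145/11,6) (17,12) (17,18) (13,166/9)]
4. After y ≤ 13: [(13,13) (13,6) (145/11,6) (17,12) (17,13)]
5. Canonical ring: [(13,6) (145/11,6) (17,12) (17,13) (13,13)]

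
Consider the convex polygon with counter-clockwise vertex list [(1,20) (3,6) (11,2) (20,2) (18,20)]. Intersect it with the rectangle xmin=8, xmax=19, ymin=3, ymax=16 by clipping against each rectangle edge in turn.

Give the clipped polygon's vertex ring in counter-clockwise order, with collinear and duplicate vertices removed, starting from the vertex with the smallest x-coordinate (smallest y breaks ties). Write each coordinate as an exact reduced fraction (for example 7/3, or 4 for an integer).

1. After x ≥ 8: [(8,20) (8,7/2) (11,2) (20,2) (18,20)]
2. After x ≤ 19: [(8,20) (8,7/2) (11,2) (19,2) (19,11) (18,20)]
3. After y ≥ 3: [(8,20) (8,7/2) (9,3) (19,3) (19,11) (18,20)]
4. After y ≤ 16: [(8,16) (8,7/2) (9,3) (19,3) (19,11) (166/9,16)]
5. Canonical ring: [(8,7/2) (9,3) (19,3) (19,11) (166/9,16) (8,16)]

Clipped polygon: [(8,7/2) (9,3) (19,3) (19,11) (166/9,16) (8,16)]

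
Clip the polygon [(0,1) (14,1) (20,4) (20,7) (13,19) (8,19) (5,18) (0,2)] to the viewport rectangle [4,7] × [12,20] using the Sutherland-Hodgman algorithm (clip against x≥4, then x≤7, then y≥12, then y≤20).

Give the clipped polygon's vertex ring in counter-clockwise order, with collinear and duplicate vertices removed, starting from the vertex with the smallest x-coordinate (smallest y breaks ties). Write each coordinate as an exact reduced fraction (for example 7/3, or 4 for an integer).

1. After x ≥ 4: [(4,1) (14,1) (20,4) (20,7) (13,19) (8,19) (5,18) (4,74/5)]
2. After x ≤ 7: [(4,1) (7,1) (7,56/3) (5,18) (4,74/5)]
3. After y ≥ 12: [(4,12) (7,12) (7,56/3) (5,18) (4,74/5)]
4. After y ≤ 20: [(4,12) (7,12) (7,56/3) (5,18) (4,74/5)]
5. Canonical ring: [(4,12) (7,12) (7,56/3) (5,18) (4,74/5)]

Clipped polygon: [(4,12) (7,12) (7,56/3) (5,18) (4,74/5)]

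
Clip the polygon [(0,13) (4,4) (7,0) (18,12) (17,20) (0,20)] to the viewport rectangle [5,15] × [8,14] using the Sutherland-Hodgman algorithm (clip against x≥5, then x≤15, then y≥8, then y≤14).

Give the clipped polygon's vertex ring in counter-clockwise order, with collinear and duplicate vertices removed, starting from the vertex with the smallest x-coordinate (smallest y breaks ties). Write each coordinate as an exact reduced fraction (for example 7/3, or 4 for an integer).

1. After x ≥ 5: [(5,8/3) (7,0) (18,12) (17,20) (5,20)]
2. After x ≤ 15: [(5,8/3) (7,0) (15,96/11) (15,20) (5,20)]
3. After y ≥ 8: [(5,8) (43/3,8) (15,96/11) (15,20) (5,20)]
4. After y ≤ 14: [(5,14) (5,8) (43/3,8) (15,96/11) (15,14)]
5. Canonical ring: [(5,8) (43/3,8) (15,96/11) (15,14) (5,14)]

Clipped polygon: [(5,8) (43/3,8) (15,96/11) (15,14) (5,14)]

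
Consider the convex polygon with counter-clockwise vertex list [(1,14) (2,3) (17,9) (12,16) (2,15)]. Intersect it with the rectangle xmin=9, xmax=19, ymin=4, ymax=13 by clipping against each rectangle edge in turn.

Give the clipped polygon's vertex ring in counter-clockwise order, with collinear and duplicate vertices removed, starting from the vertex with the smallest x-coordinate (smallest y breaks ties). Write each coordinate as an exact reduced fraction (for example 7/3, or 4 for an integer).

Clipped polygon: [(9,29/5) (17,9) (99/7,13) (9,13)]

1. After x ≥ 9: [(9,29/5) (17,9) (12,16) (9,157/10)]
2. After x ≤ 19: [(9,29/5) (17,9) (12,16) (9,157/10)]
3. After y ≥ 4: [(9,29/5) (17,9) (12,16) (9,157/10)]
4. After y ≤ 13: [(9,13) (9,29/5) (17,9) (99/7,13)]
5. Canonical ring: [(9,29/5) (17,9) (99/7,13) (9,13)]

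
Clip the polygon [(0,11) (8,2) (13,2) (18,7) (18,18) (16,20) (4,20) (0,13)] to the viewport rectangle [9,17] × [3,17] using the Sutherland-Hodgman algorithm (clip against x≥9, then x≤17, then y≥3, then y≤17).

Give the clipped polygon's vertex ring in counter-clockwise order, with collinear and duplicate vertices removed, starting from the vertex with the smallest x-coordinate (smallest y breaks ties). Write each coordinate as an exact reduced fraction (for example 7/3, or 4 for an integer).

Clipped polygon: [(9,3) (14,3) (17,6) (17,17) (9,17)]

1. After x ≥ 9: [(9,2) (13,2) (18,7) (18,18) (16,20) (9,20)]
2. After x ≤ 17: [(9,2) (13,2) (17,6) (17,19) (16,20) (9,20)]
3. After y ≥ 3: [(9,3) (14,3) (17,6) (17,19) (16,20) (9,20)]
4. After y ≤ 17: [(9,17) (9,3) (14,3) (17,6) (17,17)]
5. Canonical ring: [(9,3) (14,3) (17,6) (17,17) (9,17)]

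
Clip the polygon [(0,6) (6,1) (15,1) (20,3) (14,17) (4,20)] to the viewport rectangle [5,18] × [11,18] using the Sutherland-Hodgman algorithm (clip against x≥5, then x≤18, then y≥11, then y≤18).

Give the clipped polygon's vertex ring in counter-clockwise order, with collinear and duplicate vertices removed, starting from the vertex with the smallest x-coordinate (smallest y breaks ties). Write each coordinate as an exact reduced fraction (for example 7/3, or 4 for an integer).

1. After x ≥ 5: [(5,11/6) (6,1) (15,1) (20,3) (14,17) (5,197/10)]
2. After x ≤ 18: [(5,11/6) (6,1) (15,1) (18,11/5) (18,23/3) (14,17) (5,197/10)]
3. After y ≥ 11: [(5,11) (116/7,11) (14,17) (5,197/10)]
4. After y ≤ 18: [(5,18) (5,11) (116/7,11) (14,17) (32/3,18)]
5. Canonical ring: [(5,11) (116/7,11) (14,17) (32/3,18) (5,18)]

Clipped polygon: [(5,11) (116/7,11) (14,17) (32/3,18) (5,18)]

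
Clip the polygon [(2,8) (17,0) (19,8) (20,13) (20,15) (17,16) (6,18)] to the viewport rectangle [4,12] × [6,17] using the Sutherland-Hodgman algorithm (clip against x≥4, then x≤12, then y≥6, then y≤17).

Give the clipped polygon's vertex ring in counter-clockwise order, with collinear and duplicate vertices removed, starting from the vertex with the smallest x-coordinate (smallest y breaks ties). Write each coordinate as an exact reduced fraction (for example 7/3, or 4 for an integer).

1. After x ≥ 4: [(4,13) (4,104/15) (17,0) (19,8) (20,13) (20,15) (17,16) (6,18)]
2. After x ≤ 12: [(4,13) (4,104/15) (12,8/3) (12,186/11) (6,18)]
3. After y ≥ 6: [(4,13) (4,104/15) (23/4,6) (12,6) (12,186/11) (6,18)]
4. After y ≤ 17: [(28/5,17) (4,13) (4,104/15) (23/4,6) (12,6) (12,186/11) (23/2,17)]
5. Canonical ring: [(4,104/15) (23/4,6) (12,6) (12,186/11) (23/2,17) (28/5,17) (4,13)]

Clipped polygon: [(4,104/15) (23/4,6) (12,6) (12,186/11) (23/2,17) (28/5,17) (4,13)]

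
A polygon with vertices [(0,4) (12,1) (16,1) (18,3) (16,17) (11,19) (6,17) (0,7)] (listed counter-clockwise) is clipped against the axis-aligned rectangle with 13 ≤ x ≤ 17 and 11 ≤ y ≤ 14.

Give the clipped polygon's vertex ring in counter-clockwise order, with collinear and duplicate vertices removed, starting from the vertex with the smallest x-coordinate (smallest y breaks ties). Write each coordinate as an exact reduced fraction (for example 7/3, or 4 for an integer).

1. After x ≥ 13: [(13,1) (16,1) (18,3) (16,17) (13,91/5)]
2. After x ≤ 17: [(13,1) (16,1) (17,2) (17,10) (16,17) (13,91/5)]
3. After y ≥ 11: [(13,11) (118/7,11) (16,17) (13,91/5)]
4. After y ≤ 14: [(13,14) (13,11) (118/7,11) (115/7,14)]
5. Canonical ring: [(13,11) (118/7,11) (115/7,14) (13,14)]

Clipped polygon: [(13,11) (118/7,11) (115/7,14) (13,14)]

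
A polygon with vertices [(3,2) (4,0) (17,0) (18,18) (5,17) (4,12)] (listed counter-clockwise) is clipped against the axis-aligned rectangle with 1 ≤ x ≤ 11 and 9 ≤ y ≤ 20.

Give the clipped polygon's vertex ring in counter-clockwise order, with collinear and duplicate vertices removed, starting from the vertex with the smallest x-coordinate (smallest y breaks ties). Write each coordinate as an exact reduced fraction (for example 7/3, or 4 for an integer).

Clipped polygon: [(37/10,9) (11,9) (11,227/13) (5,17) (4,12)]

1. After x ≥ 1: [(3,2) (4,0) (17,0) (18,18) (5,17) (4,12)]
2. After x ≤ 11: [(3,2) (4,0) (11,0) (11,227/13) (5,17) (4,12)]
3. After y ≥ 9: [(37/10,9) (11,9) (11,227/13) (5,17) (4,12)]
4. After y ≤ 20: [(37/10,9) (11,9) (11,227/13) (5,17) (4,12)]
5. Canonical ring: [(37/10,9) (11,9) (11,227/13) (5,17) (4,12)]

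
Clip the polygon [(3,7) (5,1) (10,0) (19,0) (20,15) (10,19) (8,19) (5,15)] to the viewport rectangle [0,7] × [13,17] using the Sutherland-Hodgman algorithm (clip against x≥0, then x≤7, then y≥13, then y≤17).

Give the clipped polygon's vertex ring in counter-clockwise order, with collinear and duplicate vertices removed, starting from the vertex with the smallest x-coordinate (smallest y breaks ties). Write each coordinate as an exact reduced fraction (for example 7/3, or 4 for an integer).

1. After x ≥ 0: [(3,7) (5,1) (10,0) (19,0) (20,15) (10,19) (8,19) (5,15)]
2. After x ≤ 7: [(3,7) (5,1) (7,3/5) (7,53/3) (5,15)]
3. After y ≥ 13: [(9/2,13) (7,13) (7,53/3) (5,15)]
4. After y ≤ 17: [(9/2,13) (7,13) (7,17) (13/2,17) (5,15)]
5. Canonical ring: [(9/2,13) (7,13) (7,17) (13/2,17) (5,15)]

Clipped polygon: [(9/2,13) (7,13) (7,17) (13/2,17) (5,15)]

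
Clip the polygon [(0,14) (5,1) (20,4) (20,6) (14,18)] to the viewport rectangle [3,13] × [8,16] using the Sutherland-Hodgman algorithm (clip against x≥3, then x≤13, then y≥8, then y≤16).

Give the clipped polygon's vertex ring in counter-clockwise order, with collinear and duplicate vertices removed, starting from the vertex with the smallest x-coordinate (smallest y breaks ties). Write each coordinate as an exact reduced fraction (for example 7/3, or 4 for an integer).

1. After x ≥ 3: [(3,104/7) (3,31/5) (5,1) (20,4) (20,6) (14,18)]
2. After x ≤ 13: [(13,124/7) (3,104/7) (3,31/5) (5,1) (13,13/5)]
3. After y ≥ 8: [(13,8) (13,124/7) (3,104/7) (3,8)]
4. After y ≤ 16: [(13,8) (13,16) (7,16) (3,104/7) (3,8)]
5. Canonical ring: [(3,8) (13,8) (13,16) (7,16) (3,104/7)]

Clipped polygon: [(3,8) (13,8) (13,16) (7,16) (3,104/7)]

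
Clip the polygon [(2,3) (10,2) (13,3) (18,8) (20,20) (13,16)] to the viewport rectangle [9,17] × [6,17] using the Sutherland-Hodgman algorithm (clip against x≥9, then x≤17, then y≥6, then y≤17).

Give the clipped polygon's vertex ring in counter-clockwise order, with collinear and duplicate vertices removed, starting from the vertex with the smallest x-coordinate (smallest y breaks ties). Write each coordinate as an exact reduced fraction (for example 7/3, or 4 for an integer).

1. After x ≥ 9: [(9,124/11) (9,17/8) (10,2) (13,3) (18,8) (20,20) (13,16)]
2. After x ≤ 17: [(9,124/11) (9,17/8) (10,2) (13,3) (17,7) (17,128/7) (13,16)]
3. After y ≥ 6: [(9,124/11) (9,6) (16,6) (17,7) (17,128/7) (13,16)]
4. After y ≤ 17: [(9,124/11) (9,6) (16,6) (17,7) (17,17) (59/4,17) (13,16)]
5. Canonical ring: [(9,6) (16,6) (17,7) (17,17) (59/4,17) (13,16) (9,124/11)]

Clipped polygon: [(9,6) (16,6) (17,7) (17,17) (59/4,17) (13,16) (9,124/11)]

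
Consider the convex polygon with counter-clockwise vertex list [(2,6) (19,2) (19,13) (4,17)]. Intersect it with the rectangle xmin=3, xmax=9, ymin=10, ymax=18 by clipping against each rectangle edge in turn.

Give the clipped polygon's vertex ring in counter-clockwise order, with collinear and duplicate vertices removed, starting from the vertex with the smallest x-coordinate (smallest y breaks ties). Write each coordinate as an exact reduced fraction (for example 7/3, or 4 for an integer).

1. After x ≥ 3: [(3,23/2) (3,98/17) (19,2) (19,13) (4,17)]
2. After x ≤ 9: [(3,23/2) (3,98/17) (9,74/17) (9,47/3) (4,17)]
3. After y ≥ 10: [(3,23/2) (3,10) (9,10) (9,47/3) (4,17)]
4. After y ≤ 18: [(3,23/2) (3,10) (9,10) (9,47/3) (4,17)]
5. Canonical ring: [(3,10) (9,10) (9,47/3) (4,17) (3,23/2)]

Clipped polygon: [(3,10) (9,10) (9,47/3) (4,17) (3,23/2)]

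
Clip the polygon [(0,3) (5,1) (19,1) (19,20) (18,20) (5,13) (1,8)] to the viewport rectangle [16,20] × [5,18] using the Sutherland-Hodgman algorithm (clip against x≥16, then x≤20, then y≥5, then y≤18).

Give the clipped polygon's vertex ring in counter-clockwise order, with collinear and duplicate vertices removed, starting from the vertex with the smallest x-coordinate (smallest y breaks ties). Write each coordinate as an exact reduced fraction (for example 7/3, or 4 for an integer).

1. After x ≥ 16: [(16,1) (19,1) (19,20) (18,20) (16,246/13)]
2. After x ≤ 20: [(16,1) (19,1) (19,20) (18,20) (16,246/13)]
3. After y ≥ 5: [(16,5) (19,5) (19,20) (18,20) (16,246/13)]
4. After y ≤ 18: [(16,18) (16,5) (19,5) (19,18)]
5. Canonical ring: [(16,5) (19,5) (19,18) (16,18)]

Clipped polygon: [(16,5) (19,5) (19,18) (16,18)]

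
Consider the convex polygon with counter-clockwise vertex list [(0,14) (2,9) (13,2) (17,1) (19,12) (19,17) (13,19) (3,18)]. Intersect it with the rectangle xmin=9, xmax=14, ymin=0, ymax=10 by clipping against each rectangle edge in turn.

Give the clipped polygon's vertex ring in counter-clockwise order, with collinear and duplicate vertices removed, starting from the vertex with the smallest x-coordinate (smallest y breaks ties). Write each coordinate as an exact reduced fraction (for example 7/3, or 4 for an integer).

1. After x ≥ 9: [(9,50/11) (13,2) (17,1) (19,12) (19,17) (13,19) (9,93/5)]
2. After x ≤ 14: [(9,50/11) (13,2) (14,7/4) (14,56/3) (13,19) (9,93/5)]
3. After y ≥ 0: [(9,50/11) (13,2) (14,7/4) (14,56/3) (13,19) (9,93/5)]
4. After y ≤ 10: [(9,10) (9,50/11) (13,2) (14,7/4) (14,10)]
5. Canonical ring: [(9,50/11) (13,2) (14,7/4) (14,10) (9,10)]

Clipped polygon: [(9,50/11) (13,2) (14,7/4) (14,10) (9,10)]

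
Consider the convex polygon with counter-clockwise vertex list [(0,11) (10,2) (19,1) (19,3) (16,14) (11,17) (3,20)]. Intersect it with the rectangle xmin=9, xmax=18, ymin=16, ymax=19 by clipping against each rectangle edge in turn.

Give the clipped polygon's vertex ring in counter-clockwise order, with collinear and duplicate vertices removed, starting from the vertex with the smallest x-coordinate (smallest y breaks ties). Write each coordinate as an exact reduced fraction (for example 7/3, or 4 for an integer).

1. After x ≥ 9: [(9,29/10) (10,2) (19,1) (19,3) (16,14) (11,17) (9,71/4)]
2. After x ≤ 18: [(9,29/10) (10,2) (18,10/9) (18,20/3) (16,14) (11,17) (9,71/4)]
3. After y ≥ 16: [(9,16) (38/3,16) (11,17) (9,71/4)]
4. After y ≤ 19: [(9,16) (38/3,16) (11,17) (9,71/4)]
5. Canonical ring: [(9,16) (38/3,16) (11,17) (9,71/4)]

Clipped polygon: [(9,16) (38/3,16) (11,17) (9,71/4)]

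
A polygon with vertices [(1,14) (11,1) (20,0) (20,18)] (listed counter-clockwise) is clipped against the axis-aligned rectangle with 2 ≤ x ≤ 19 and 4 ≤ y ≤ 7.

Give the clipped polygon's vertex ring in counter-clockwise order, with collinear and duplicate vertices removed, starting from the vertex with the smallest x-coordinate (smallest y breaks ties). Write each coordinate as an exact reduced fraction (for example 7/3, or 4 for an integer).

1. After x ≥ 2: [(2,270/19) (2,127/10) (11,1) (20,0) (20,18)]
2. After x ≤ 19: [(19,338/19) (2,270/19) (2,127/10) (11,1) (19,1/9)]
3. After y ≥ 4: [(19,4) (19,338/19) (2,270/19) (2,127/10) (113/13,4)]
4. After y ≤ 7: [(19,4) (19,7) (83/13,7) (113/13,4)]
5. Canonical ring: [(83/13,7) (113/13,4) (19,4) (19,7)]

Clipped polygon: [(83/13,7) (113/13,4) (19,4) (19,7)]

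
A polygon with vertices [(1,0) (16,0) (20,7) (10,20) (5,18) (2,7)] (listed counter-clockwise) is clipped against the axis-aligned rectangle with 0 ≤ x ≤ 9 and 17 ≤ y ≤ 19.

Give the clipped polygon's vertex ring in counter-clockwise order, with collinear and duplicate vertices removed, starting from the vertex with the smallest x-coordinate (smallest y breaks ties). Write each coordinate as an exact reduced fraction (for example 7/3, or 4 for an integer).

1. After x ≥ 0: [(1,0) (16,0) (20,7) (10,20) (5,18) (2,7)]
2. After x ≤ 9: [(1,0) (9,0) (9,98/5) (5,18) (2,7)]
3. After y ≥ 17: [(9,17) (9,98/5) (5,18) (52/11,17)]
4. After y ≤ 19: [(9,17) (9,19) (15/2,19) (5,18) (52/11,17)]
5. Canonical ring: [(52/11,17) (9,17) (9,19) (15/2,19) (5,18)]

Clipped polygon: [(52/11,17) (9,17) (9,19) (15/2,19) (5,18)]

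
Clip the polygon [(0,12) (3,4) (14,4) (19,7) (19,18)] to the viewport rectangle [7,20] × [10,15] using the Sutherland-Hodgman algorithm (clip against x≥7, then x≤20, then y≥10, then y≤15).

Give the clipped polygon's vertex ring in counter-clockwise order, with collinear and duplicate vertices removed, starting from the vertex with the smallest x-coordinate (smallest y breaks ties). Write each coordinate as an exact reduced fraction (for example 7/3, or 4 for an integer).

1. After x ≥ 7: [(7,270/19) (7,4) (14,4) (19,7) (19,18)]
2. After x ≤ 20: [(7,270/19) (7,4) (14,4) (19,7) (19,18)]
3. After y ≥ 10: [(7,270/19) (7,10) (19,10) (19,18)]
4. After y ≤ 15: [(19/2,15) (7,270/19) (7,10) (19,10) (19,15)]
5. Canonical ring: [(7,10) (19,10) (19,15) (19/2,15) (7,270/19)]

Clipped polygon: [(7,10) (19,10) (19,15) (19/2,15) (7,270/19)]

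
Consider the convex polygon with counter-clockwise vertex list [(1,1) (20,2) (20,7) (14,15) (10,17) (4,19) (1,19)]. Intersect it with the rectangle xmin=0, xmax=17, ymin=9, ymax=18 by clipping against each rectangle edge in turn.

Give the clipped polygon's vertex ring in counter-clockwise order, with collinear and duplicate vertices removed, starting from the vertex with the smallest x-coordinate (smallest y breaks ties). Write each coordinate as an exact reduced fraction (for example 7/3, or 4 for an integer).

1. After x ≥ 0: [(1,1) (20,2) (20,7) (14,15) (10,17) (4,19) (1,19)]
2. After x ≤ 17: [(1,1) (17,35/19) (17,11) (14,15) (10,17) (4,19) (1,19)]
3. After y ≥ 9: [(1,9) (17,9) (17,11) (14,15) (10,17) (4,19) (1,19)]
4. After y ≤ 18: [(1,18) (1,9) (17,9) (17,11) (14,15) (10,17) (7,18)]
5. Canonical ring: [(1,9) (17,9) (17,11) (14,15) (10,17) (7,18) (1,18)]

Clipped polygon: [(1,9) (17,9) (17,11) (14,15) (10,17) (7,18) (1,18)]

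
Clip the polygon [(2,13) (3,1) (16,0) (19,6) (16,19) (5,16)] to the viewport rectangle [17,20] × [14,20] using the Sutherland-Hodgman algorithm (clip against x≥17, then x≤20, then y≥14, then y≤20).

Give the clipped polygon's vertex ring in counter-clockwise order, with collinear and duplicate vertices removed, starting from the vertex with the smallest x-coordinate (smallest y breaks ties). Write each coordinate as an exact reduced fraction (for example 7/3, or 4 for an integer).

1. After x ≥ 17: [(17,2) (19,6) (17,44/3)]
2. After x ≤ 20: [(17,2) (19,6) (17,44/3)]
3. After y ≥ 14: [(17,14) (223/13,14) (17,44/3)]
4. After y ≤ 20: [(17,14) (223/13,14) (17,44/3)]
5. Canonical ring: [(17,14) (223/13,14) (17,44/3)]

Clipped polygon: [(17,14) (223/13,14) (17,44/3)]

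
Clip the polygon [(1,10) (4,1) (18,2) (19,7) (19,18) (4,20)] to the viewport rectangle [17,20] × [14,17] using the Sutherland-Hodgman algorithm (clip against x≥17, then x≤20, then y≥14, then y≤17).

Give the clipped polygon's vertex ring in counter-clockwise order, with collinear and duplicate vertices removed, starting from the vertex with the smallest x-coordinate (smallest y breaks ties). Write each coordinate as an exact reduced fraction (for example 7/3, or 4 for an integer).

Clipped polygon: [(17,14) (19,14) (19,17) (17,17)]

1. After x ≥ 17: [(17,27/14) (18,2) (19,7) (19,18) (17,274/15)]
2. After x ≤ 20: [(17,27/14) (18,2) (19,7) (19,18) (17,274/15)]
3. After y ≥ 14: [(17,14) (19,14) (19,18) (17,274/15)]
4. After y ≤ 17: [(17,17) (17,14) (19,14) (19,17)]
5. Canonical ring: [(17,14) (19,14) (19,17) (17,17)]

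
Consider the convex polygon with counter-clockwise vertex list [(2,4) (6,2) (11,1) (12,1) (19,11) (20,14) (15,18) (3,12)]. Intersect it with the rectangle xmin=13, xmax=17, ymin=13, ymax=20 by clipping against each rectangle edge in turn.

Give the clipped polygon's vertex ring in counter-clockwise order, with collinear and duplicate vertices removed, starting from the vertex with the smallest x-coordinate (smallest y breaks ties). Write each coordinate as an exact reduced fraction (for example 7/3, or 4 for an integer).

1. After x ≥ 13: [(13,17/7) (19,11) (20,14) (15,18) (13,17)]
2. After x ≤ 17: [(13,17/7) (17,57/7) (17,82/5) (15,18) (13,17)]
3. After y ≥ 13: [(13,13) (17,13) (17,82/5) (15,18) (13,17)]
4. After y ≤ 20: [(13,13) (17,13) (17,82/5) (15,18) (13,17)]
5. Canonical ring: [(13,13) (17,13) (17,82/5) (15,18) (13,17)]

Clipped polygon: [(13,13) (17,13) (17,82/5) (15,18) (13,17)]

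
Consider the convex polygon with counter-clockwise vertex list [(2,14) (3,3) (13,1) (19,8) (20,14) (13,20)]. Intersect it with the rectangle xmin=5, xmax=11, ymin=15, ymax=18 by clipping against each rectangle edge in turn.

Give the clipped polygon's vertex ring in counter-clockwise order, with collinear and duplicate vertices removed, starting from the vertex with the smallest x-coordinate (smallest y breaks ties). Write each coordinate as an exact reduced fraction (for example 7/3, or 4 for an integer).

Clipped polygon: [(5,15) (11,15) (11,18) (28/3,18) (5,172/11)]

1. After x ≥ 5: [(5,172/11) (5,13/5) (13,1) (19,8) (20,14) (13,20)]
2. After x ≤ 11: [(11,208/11) (5,172/11) (5,13/5) (11,7/5)]
3. After y ≥ 15: [(11,15) (11,208/11) (5,172/11) (5,15)]
4. After y ≤ 18: [(11,15) (11,18) (28/3,18) (5,172/11) (5,15)]
5. Canonical ring: [(5,15) (11,15) (11,18) (28/3,18) (5,172/11)]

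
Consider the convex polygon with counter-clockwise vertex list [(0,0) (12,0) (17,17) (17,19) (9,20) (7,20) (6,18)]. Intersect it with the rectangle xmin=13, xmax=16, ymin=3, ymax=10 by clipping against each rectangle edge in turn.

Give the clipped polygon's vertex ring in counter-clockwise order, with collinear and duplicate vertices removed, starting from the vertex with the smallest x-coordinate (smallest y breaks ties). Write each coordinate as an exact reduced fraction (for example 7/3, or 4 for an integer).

1. After x ≥ 13: [(13,17/5) (17,17) (17,19) (13,39/2)]
2. After x ≤ 16: [(13,17/5) (16,68/5) (16,153/8) (13,39/2)]
3. After y ≥ 3: [(13,17/5) (16,68/5) (16,153/8) (13,39/2)]
4. After y ≤ 10: [(13,10) (13,17/5) (254/17,10)]
5. Canonical ring: [(13,17/5) (254/17,10) (13,10)]

Clipped polygon: [(13,17/5) (254/17,10) (13,10)]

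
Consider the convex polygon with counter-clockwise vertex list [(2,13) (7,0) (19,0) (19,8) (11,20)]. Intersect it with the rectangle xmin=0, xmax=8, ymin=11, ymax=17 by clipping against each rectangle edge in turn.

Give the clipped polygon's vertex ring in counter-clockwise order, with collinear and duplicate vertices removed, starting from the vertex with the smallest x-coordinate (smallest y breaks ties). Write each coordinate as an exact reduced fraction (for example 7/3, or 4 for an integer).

1. After x ≥ 0: [(2,13) (7,0) (19,0) (19,8) (11,20)]
2. After x ≤ 8: [(8,53/3) (2,13) (7,0) (8,0)]
3. After y ≥ 11: [(8,11) (8,53/3) (2,13) (36/13,11)]
4. After y ≤ 17: [(8,11) (8,17) (50/7,17) (2,13) (36/13,11)]
5. Canonical ring: [(2,13) (36/13,11) (8,11) (8,17) (50/7,17)]

Clipped polygon: [(2,13) (36/13,11) (8,11) (8,17) (50/7,17)]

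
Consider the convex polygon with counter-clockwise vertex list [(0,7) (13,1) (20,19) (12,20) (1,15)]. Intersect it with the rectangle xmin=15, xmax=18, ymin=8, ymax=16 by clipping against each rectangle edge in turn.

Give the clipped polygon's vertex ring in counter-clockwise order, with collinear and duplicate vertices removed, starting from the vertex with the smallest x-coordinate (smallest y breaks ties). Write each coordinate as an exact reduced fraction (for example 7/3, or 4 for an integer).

Clipped polygon: [(15,8) (283/18,8) (18,97/7) (18,16) (15,16)]

1. After x ≥ 15: [(15,43/7) (20,19) (15,157/8)]
2. After x ≤ 18: [(15,43/7) (18,97/7) (18,77/4) (15,157/8)]
3. After y ≥ 8: [(15,8) (283/18,8) (18,97/7) (18,77/4) (15,157/8)]
4. After y ≤ 16: [(15,16) (15,8) (283/18,8) (18,97/7) (18,16)]
5. Canonical ring: [(15,8) (283/18,8) (18,97/7) (18,16) (15,16)]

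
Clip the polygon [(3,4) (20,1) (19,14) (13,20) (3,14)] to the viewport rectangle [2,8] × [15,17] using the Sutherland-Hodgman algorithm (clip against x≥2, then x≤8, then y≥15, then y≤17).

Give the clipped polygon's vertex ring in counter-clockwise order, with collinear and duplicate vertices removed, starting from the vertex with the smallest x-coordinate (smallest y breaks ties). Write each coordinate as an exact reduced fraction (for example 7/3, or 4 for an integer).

Clipped polygon: [(14/3,15) (8,15) (8,17)]

1. After x ≥ 2: [(3,4) (20,1) (19,14) (13,20) (3,14)]
2. After x ≤ 8: [(3,4) (8,53/17) (8,17) (3,14)]
3. After y ≥ 15: [(8,15) (8,17) (14/3,15)]
4. After y ≤ 17: [(8,15) (8,17) (14/3,15)]
5. Canonical ring: [(14/3,15) (8,15) (8,17)]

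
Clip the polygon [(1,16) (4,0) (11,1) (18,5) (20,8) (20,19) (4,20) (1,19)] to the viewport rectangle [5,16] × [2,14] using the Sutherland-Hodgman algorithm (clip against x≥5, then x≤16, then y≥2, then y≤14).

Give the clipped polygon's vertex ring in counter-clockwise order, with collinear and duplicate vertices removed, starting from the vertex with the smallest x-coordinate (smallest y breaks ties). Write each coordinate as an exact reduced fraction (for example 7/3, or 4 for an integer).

Clipped polygon: [(5,2) (51/4,2) (16,27/7) (16,14) (5,14)]

1. After x ≥ 5: [(5,1/7) (11,1) (18,5) (20,8) (20,19) (5,319/16)]
2. After x ≤ 16: [(5,1/7) (11,1) (16,27/7) (16,77/4) (5,319/16)]
3. After y ≥ 2: [(5,2) (51/4,2) (16,27/7) (16,77/4) (5,319/16)]
4. After y ≤ 14: [(5,14) (5,2) (51/4,2) (16,27/7) (16,14)]
5. Canonical ring: [(5,2) (51/4,2) (16,27/7) (16,14) (5,14)]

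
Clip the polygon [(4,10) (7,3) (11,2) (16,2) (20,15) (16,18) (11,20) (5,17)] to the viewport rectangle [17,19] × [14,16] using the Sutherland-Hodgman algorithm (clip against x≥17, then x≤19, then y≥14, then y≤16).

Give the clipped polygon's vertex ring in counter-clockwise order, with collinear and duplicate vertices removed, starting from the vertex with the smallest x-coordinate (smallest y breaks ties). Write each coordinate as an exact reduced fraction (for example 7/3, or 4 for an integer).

1. After x ≥ 17: [(17,21/4) (20,15) (17,69/4)]
2. After x ≤ 19: [(17,21/4) (19,47/4) (19,63/4) (17,69/4)]
3. After y ≥ 14: [(17,14) (19,14) (19,63/4) (17,69/4)]
4. After y ≤ 16: [(17,16) (17,14) (19,14) (19,63/4) (56/3,16)]
5. Canonical ring: [(17,14) (19,14) (19,63/4) (56/3,16) (17,16)]

Clipped polygon: [(17,14) (19,14) (19,63/4) (56/3,16) (17,16)]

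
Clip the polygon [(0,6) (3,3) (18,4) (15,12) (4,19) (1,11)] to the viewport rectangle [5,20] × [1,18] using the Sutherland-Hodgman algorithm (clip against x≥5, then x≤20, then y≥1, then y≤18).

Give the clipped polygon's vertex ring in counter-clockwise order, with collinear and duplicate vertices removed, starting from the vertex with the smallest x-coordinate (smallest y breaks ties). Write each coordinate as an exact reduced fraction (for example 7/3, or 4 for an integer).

1. After x ≥ 5: [(5,47/15) (18,4) (15,12) (5,202/11)]
2. After x ≤ 20: [(5,47/15) (18,4) (15,12) (5,202/11)]
3. After y ≥ 1: [(5,47/15) (18,4) (15,12) (5,202/11)]
4. After y ≤ 18: [(5,18) (5,47/15) (18,4) (15,12) (39/7,18)]
5. Canonical ring: [(5,47/15) (18,4) (15,12) (39/7,18) (5,18)]

Clipped polygon: [(5,47/15) (18,4) (15,12) (39/7,18) (5,18)]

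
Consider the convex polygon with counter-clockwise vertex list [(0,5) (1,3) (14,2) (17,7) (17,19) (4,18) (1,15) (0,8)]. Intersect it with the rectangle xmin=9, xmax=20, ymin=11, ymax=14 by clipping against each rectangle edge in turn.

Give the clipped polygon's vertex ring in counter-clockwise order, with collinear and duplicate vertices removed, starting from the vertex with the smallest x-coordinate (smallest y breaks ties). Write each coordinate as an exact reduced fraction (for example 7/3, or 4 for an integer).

Clipped polygon: [(9,11) (17,11) (17,14) (9,14)]

1. After x ≥ 9: [(9,31/13) (14,2) (17,7) (17,19) (9,239/13)]
2. After x ≤ 20: [(9,31/13) (14,2) (17,7) (17,19) (9,239/13)]
3. After y ≥ 11: [(9,11) (17,11) (17,19) (9,239/13)]
4. After y ≤ 14: [(9,14) (9,11) (17,11) (17,14)]
5. Canonical ring: [(9,11) (17,11) (17,14) (9,14)]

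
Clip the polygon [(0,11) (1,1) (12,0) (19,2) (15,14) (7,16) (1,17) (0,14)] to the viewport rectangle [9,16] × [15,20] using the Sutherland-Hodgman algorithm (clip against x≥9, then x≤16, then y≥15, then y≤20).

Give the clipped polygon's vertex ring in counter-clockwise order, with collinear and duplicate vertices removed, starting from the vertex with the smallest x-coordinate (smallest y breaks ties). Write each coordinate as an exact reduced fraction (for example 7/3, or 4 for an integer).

Clipped polygon: [(9,15) (11,15) (9,31/2)]

1. After x ≥ 9: [(9,3/11) (12,0) (19,2) (15,14) (9,31/2)]
2. After x ≤ 16: [(9,3/11) (12,0) (16,8/7) (16,11) (15,14) (9,31/2)]
3. After y ≥ 15: [(9,15) (11,15) (9,31/2)]
4. After y ≤ 20: [(9,15) (11,15) (9,31/2)]
5. Canonical ring: [(9,15) (11,15) (9,31/2)]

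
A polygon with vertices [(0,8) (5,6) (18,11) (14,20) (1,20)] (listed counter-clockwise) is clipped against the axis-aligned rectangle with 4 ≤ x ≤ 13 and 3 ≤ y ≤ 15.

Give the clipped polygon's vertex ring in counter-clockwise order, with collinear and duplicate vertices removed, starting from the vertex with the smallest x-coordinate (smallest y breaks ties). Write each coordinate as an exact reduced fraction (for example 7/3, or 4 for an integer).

1. After x ≥ 4: [(4,32/5) (5,6) (18,11) (14,20) (4,20)]
2. After x ≤ 13: [(4,32/5) (5,6) (13,118/13) (13,20) (4,20)]
3. After y ≥ 3: [(4,32/5) (5,6) (13,118/13) (13,20) (4,20)]
4. After y ≤ 15: [(4,15) (4,32/5) (5,6) (13,118/13) (13,15)]
5. Canonical ring: [(4,32/5) (5,6) (13,118/13) (13,15) (4,15)]

Clipped polygon: [(4,32/5) (5,6) (13,118/13) (13,15) (4,15)]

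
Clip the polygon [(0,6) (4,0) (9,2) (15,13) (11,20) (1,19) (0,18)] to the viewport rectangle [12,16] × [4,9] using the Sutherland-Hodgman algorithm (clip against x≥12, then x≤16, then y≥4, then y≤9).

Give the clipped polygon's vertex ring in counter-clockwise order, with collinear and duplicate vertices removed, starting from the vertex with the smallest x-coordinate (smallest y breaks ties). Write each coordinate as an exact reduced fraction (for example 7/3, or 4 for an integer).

Clipped polygon: [(12,15/2) (141/11,9) (12,9)]

1. After x ≥ 12: [(12,15/2) (15,13) (12,73/4)]
2. After x ≤ 16: [(12,15/2) (15,13) (12,73/4)]
3. After y ≥ 4: [(12,15/2) (15,13) (12,73/4)]
4. After y ≤ 9: [(12,9) (12,15/2) (141/11,9)]
5. Canonical ring: [(12,15/2) (141/11,9) (12,9)]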